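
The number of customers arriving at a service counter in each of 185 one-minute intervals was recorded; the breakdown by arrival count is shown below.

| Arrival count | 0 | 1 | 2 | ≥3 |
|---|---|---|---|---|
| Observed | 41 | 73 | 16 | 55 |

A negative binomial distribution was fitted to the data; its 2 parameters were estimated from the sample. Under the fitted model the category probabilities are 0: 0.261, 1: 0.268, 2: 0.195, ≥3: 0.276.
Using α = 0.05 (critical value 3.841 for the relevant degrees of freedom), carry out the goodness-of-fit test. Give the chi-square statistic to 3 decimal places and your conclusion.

Expected counts E_i = n·p_i: 185×0.261 = 48.285, 185×0.268 = 49.58, 185×0.195 = 36.075, 185×0.276 = 51.06.
0: (41 − 48.285)²/48.285 = 53.071225/48.285 = 1.0991
1: (73 − 49.58)²/49.58 = 548.4964/49.58 = 11.0629
2: (16 − 36.075)²/36.075 = 403.005625/36.075 = 11.1713
≥3: (55 − 51.06)²/51.06 = 15.5236/51.06 = 0.3040
Sum = 23.637
df = 1. Since 23.637 > 3.841, we reject H₀.

23.637; reject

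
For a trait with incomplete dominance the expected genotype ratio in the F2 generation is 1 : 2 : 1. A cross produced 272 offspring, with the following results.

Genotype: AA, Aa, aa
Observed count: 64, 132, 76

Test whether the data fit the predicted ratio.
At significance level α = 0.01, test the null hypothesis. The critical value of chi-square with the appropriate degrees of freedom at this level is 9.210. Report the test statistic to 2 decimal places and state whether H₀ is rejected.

Ratio total = 4. Expected counts: 272×1/4 = 68, 272×2/4 = 136, 272×1/4 = 68.
AA: (64 − 68)²/68 = 16/68 = 0.235
Aa: (132 − 136)²/136 = 16/136 = 0.118
aa: (76 − 68)²/68 = 64/68 = 0.941
Sum = 1.29
df = 2. Since 1.29 < 9.210, we do not reject H₀.

1.29; do not reject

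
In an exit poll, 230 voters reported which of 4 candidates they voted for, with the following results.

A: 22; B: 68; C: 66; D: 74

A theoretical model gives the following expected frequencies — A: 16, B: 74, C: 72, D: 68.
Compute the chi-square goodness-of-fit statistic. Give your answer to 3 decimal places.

χ² = (22−16)²/16 + (68−74)²/74 + (66−72)²/72 + (74−68)²/68
   = 2.2500 + 0.4865 + 0.5000 + 0.5294
Sum = 3.766

3.766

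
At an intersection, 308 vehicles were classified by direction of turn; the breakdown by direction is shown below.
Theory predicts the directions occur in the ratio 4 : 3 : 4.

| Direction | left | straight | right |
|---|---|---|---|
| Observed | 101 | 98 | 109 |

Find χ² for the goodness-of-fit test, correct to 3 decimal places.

Ratio total = 11. Expected counts: 308×4/11 = 112, 308×3/11 = 84, 308×4/11 = 112.
cat           O        E   (O−E)²/E
left        101      112     1.0804
straight     98       84     2.3333
right       109      112     0.0804
Sum = 3.494

3.494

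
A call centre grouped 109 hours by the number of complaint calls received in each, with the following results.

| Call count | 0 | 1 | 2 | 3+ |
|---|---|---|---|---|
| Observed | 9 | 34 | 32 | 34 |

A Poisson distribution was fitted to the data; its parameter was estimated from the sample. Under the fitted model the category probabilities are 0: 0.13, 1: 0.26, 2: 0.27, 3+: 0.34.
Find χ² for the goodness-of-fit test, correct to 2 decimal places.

3.49

Expected counts E_i = n·p_i: 109×0.13 = 14.17, 109×0.26 = 28.34, 109×0.27 = 29.43, 109×0.34 = 37.06.
cat         O        E   (O−E)²/E
0           9    14.17      1.886
1          34    28.34      1.130
2          32    29.43      0.224
3+         34    37.06      0.253
Sum = 3.49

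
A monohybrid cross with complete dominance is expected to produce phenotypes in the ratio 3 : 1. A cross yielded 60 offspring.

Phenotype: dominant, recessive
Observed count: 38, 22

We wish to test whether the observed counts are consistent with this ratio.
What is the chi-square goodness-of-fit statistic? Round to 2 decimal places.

Ratio total = 4. Expected counts: 60×3/4 = 45, 60×1/4 = 15.
cat            O        E   (O−E)²/E
dominant      38       45      1.089
recessive     22       15      3.267
Sum = 4.36

4.36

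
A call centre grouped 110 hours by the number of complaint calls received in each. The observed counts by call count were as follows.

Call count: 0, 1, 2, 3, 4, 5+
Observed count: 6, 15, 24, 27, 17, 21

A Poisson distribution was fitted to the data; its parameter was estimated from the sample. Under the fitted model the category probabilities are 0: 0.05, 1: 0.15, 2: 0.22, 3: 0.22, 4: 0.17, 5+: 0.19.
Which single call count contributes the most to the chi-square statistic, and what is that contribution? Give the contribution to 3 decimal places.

3, 0.324

Expected counts E_i = n·p_i: 110×0.05 = 5.5, 110×0.15 = 16.5, 110×0.22 = 24.2, 110×0.22 = 24.2, 110×0.17 = 18.7, 110×0.19 = 20.9.
0: (6 − 5.5)²/5.5 = 0.25/5.5 = 0.0455
1: (15 − 16.5)²/16.5 = 2.25/16.5 = 0.1364
2: (24 − 24.2)²/24.2 = 0.04/24.2 = 0.0017
3: (27 − 24.2)²/24.2 = 7.84/24.2 = 0.3240
4: (17 − 18.7)²/18.7 = 2.89/18.7 = 0.1545
5+: (21 − 20.9)²/20.9 = 0.01/20.9 = 0.0005
The largest term is for 3: 0.324.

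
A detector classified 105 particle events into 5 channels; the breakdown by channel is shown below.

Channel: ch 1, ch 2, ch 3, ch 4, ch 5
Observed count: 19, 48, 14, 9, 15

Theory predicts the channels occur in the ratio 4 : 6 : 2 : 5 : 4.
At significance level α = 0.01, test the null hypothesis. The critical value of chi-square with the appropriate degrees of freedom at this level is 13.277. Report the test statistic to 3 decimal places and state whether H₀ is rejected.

23.940; reject

Ratio total = 21. Expected counts: 105×4/21 = 20, 105×6/21 = 30, 105×2/21 = 10, 105×5/21 = 25, 105×4/21 = 20.
cat         O        E   (O−E)²/E
ch 1       19       20     0.0500
ch 2       48       30    10.8000
ch 3       14       10     1.6000
ch 4        9       25    10.2400
ch 5       15       20     1.2500
Sum = 23.940
df = 4. Since 23.940 > 13.277, we reject H₀.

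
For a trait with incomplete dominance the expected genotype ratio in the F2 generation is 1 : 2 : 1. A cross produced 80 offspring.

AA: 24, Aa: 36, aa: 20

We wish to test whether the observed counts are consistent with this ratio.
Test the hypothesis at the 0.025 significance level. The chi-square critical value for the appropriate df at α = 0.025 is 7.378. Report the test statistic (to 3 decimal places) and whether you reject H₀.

Ratio total = 4. Expected counts: 80×1/4 = 20, 80×2/4 = 40, 80×1/4 = 20.
χ² = (24−20)²/20 + (36−40)²/40 + (20−20)²/20
   = 0.8000 + 0.4000 + 0.0000
Sum = 1.200
df = 2. Since 1.200 < 7.378, we do not reject H₀.

1.200; do not reject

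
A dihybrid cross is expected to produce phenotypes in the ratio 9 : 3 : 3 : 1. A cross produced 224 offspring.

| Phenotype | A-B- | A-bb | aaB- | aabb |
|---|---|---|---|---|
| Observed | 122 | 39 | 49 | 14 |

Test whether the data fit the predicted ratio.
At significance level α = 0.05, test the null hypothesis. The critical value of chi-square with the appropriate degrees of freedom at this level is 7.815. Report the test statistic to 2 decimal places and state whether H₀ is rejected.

Ratio total = 16. Expected counts: 224×9/16 = 126, 224×3/16 = 42, 224×3/16 = 42, 224×1/16 = 14.
cat         O        E   (O−E)²/E
A-B-      122      126      0.127
A-bb       39       42      0.214
aaB-       49       42      1.167
aabb       14       14      0.000
Sum = 1.51
df = 3. Since 1.51 < 7.815, we do not reject H₀.

1.51; do not reject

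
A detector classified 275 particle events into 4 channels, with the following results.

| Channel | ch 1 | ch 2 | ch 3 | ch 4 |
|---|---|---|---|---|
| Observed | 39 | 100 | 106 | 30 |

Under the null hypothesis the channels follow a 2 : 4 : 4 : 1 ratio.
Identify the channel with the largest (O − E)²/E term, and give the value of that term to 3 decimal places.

Ratio total = 11. Expected counts: 275×2/11 = 50, 275×4/11 = 100, 275×4/11 = 100, 275×1/11 = 25.
χ² = (39−50)²/50 + (100−100)²/100 + (106−100)²/100 + (30−25)²/25
   = 2.4200 + 0.0000 + 0.3600 + 1.0000
The largest term is for ch 1: 2.420.

ch 1, 2.420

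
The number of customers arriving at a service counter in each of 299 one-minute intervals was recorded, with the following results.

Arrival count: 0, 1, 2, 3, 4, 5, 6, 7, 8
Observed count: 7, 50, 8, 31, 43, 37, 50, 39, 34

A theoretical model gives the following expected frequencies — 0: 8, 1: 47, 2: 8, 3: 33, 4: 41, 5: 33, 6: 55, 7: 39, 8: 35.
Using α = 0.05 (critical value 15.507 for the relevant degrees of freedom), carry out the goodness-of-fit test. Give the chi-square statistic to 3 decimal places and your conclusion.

0: (7 − 8)²/8 = 1/8 = 0.1250
1: (50 − 47)²/47 = 9/47 = 0.1915
2: (8 − 8)²/8 = 0/8 = 0.0000
3: (31 − 33)²/33 = 4/33 = 0.1212
4: (43 − 41)²/41 = 4/41 = 0.0976
5: (37 − 33)²/33 = 16/33 = 0.4848
6: (50 − 55)²/55 = 25/55 = 0.4545
7: (39 − 39)²/39 = 0/39 = 0.0000
8: (34 − 35)²/35 = 1/35 = 0.0286
Sum = 1.503
df = 8. Since 1.503 < 15.507, we do not reject H₀.

1.503; do not reject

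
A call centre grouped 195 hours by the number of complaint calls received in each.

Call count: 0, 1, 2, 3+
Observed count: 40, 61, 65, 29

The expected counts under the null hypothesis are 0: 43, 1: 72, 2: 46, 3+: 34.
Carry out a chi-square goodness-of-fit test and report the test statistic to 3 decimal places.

10.473

cat         O        E   (O−E)²/E
0          40       43     0.2093
1          61       72     1.6806
2          65       46     7.8478
3+         29       34     0.7353
Sum = 10.473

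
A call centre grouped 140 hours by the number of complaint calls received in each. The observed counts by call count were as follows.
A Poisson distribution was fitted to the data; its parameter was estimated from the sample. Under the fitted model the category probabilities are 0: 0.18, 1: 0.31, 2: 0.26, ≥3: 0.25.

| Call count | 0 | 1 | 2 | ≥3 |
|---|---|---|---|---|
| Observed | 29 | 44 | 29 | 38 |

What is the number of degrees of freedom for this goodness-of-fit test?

2

There are k = 4 categories and 1 parameter estimated from the data, so df = 4 − 1 − 1 = 2.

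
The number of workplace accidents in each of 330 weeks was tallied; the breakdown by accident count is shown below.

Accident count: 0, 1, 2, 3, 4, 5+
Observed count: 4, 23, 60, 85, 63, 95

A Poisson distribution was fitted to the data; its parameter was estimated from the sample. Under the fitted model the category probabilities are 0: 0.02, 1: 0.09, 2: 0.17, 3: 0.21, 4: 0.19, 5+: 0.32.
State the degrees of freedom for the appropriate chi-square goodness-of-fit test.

There are k = 6 categories and 1 parameter estimated from the data, so df = 6 − 1 − 1 = 4.

4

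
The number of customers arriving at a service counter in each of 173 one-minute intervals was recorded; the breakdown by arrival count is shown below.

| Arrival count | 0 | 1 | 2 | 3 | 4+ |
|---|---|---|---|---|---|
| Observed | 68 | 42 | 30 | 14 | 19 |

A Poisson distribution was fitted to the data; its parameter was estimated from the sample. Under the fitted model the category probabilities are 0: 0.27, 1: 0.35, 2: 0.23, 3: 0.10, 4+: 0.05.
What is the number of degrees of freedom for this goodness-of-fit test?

3

There are k = 5 categories and 1 parameter estimated from the data, so df = 5 − 1 − 1 = 3.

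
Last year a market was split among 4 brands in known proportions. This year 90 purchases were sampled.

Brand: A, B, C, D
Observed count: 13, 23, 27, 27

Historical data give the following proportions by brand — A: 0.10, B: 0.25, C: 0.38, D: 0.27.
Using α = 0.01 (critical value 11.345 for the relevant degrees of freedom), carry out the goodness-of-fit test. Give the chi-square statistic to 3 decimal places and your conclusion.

3.605; do not reject

Expected counts E_i = n·p_i: 90×0.10 = 9, 90×0.25 = 22.5, 90×0.38 = 34.2, 90×0.27 = 24.3.
χ² = (13−9)²/9 + (23−22.5)²/22.5 + (27−34.2)²/34.2 + (27−24.3)²/24.3
   = 1.7778 + 0.0111 + 1.5158 + 0.3000
Sum = 3.605
df = 3. Since 3.605 < 11.345, we do not reject H₀.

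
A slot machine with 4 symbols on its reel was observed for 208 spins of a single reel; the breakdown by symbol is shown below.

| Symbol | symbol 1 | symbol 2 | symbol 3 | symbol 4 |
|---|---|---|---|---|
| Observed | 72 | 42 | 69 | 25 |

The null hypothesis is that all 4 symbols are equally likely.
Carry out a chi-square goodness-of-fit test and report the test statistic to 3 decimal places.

Expected count for each of the 4 categories: 208/4 = 52.
symbol 1: (72 − 52)²/52 = 400/52 = 7.6923
symbol 2: (42 − 52)²/52 = 100/52 = 1.9231
symbol 3: (69 − 52)²/52 = 289/52 = 5.5577
symbol 4: (25 − 52)²/52 = 729/52 = 14.0192
Sum = 29.192

29.192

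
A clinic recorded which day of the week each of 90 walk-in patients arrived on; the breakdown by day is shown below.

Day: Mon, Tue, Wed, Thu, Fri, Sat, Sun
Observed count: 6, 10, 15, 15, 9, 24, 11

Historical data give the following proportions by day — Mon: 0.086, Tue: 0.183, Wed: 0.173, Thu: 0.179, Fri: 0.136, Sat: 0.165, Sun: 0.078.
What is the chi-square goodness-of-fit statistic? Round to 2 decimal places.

11.78

Expected counts E_i = n·p_i: 90×0.086 = 7.74, 90×0.183 = 16.47, 90×0.173 = 15.57, 90×0.179 = 16.11, 90×0.136 = 12.24, 90×0.165 = 14.85, 90×0.078 = 7.02.
Mon: (6 − 7.74)²/7.74 = 3.0276/7.74 = 0.391
Tue: (10 − 16.47)²/16.47 = 41.8609/16.47 = 2.542
Wed: (15 − 15.57)²/15.57 = 0.3249/15.57 = 0.021
Thu: (15 − 16.11)²/16.11 = 1.2321/16.11 = 0.076
Fri: (9 − 12.24)²/12.24 = 10.4976/12.24 = 0.858
Sat: (24 − 14.85)²/14.85 = 83.7225/14.85 = 5.638
Sun: (11 − 7.02)²/7.02 = 15.8404/7.02 = 2.256
Sum = 11.78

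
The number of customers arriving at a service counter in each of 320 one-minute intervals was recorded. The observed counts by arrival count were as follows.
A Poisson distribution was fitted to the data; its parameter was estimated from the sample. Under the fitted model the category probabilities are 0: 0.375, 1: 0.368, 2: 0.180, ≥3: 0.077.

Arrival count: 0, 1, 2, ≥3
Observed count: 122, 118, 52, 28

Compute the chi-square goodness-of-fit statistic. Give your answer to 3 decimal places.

1.036

Expected counts E_i = n·p_i: 320×0.375 = 120, 320×0.368 = 117.76, 320×0.180 = 57.6, 320×0.077 = 24.64.
χ² = (122−120)²/120 + (118−117.76)²/117.76 + (52−57.6)²/57.6 + (28−24.64)²/24.64
   = 0.0333 + 0.0005 + 0.5444 + 0.4582
Sum = 1.036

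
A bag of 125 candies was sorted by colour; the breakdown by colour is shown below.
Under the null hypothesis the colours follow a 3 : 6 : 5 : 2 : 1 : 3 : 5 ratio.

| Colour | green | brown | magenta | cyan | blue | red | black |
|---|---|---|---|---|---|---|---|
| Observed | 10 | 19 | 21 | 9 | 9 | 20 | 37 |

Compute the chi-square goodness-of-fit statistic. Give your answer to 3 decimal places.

Ratio total = 25. Expected counts: 125×3/25 = 15, 125×6/25 = 30, 125×5/25 = 25, 125×2/25 = 10, 125×1/25 = 5, 125×3/25 = 15, 125×5/25 = 25.
cat          O        E   (O−E)²/E
green       10       15     1.6667
brown       19       30     4.0333
magenta     21       25     0.6400
cyan         9       10     0.1000
blue         9        5     3.2000
red         20       15     1.6667
black       37       25     5.7600
Sum = 17.067

17.067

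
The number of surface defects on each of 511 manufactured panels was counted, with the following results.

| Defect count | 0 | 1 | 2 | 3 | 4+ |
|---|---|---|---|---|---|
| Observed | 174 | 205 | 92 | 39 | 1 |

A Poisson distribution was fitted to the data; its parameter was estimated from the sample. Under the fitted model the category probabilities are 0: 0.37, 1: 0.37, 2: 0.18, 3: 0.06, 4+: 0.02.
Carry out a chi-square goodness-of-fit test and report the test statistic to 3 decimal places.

13.130

Expected counts E_i = n·p_i: 511×0.37 = 189.07, 511×0.37 = 189.07, 511×0.18 = 91.98, 511×0.06 = 30.66, 511×0.02 = 10.22.
0: (174 − 189.07)²/189.07 = 227.1049/189.07 = 1.2012
1: (205 − 189.07)²/189.07 = 253.7649/189.07 = 1.3422
2: (92 − 91.98)²/91.98 = 0.0004/91.98 = 0.0000
3: (39 − 30.66)²/30.66 = 69.5556/30.66 = 2.2686
4+: (1 − 10.22)²/10.22 = 85.0084/10.22 = 8.3178
Sum = 13.130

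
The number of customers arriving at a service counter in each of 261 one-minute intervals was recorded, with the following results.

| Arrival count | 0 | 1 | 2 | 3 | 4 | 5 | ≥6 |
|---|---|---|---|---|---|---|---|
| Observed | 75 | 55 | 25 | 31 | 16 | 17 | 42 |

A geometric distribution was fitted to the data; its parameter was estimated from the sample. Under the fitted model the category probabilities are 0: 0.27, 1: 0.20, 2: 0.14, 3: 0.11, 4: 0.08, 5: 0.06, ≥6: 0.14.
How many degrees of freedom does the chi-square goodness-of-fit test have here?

5

There are k = 7 categories and 1 parameter estimated from the data, so df = 7 − 1 − 1 = 5.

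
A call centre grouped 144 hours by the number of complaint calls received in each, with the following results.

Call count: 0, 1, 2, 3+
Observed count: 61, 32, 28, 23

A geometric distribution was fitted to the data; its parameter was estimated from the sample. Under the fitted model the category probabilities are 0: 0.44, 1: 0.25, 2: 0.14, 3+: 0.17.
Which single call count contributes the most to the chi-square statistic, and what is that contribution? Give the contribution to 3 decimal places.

Expected counts E_i = n·p_i: 144×0.44 = 63.36, 144×0.25 = 36, 144×0.14 = 20.16, 144×0.17 = 24.48.
χ² = (61−63.36)²/63.36 + (32−36)²/36 + (28−20.16)²/20.16 + (23−24.48)²/24.48
   = 0.0879 + 0.4444 + 3.0489 + 0.0895
The largest term is for 2: 3.049.

2, 3.049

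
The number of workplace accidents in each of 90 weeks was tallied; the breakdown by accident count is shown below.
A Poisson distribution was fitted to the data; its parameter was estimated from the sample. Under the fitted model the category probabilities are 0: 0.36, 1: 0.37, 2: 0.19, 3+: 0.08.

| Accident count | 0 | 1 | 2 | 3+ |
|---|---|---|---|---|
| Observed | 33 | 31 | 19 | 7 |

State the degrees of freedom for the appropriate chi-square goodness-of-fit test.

2

There are k = 4 categories and 1 parameter estimated from the data, so df = 4 − 1 − 1 = 2.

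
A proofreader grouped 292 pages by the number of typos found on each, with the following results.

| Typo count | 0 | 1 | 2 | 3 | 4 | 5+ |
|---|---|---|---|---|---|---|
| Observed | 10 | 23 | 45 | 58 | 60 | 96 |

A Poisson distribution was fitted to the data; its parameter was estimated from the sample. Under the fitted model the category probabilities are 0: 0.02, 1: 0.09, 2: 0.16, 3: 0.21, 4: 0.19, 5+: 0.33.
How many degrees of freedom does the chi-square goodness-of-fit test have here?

4

There are k = 6 categories and 1 parameter estimated from the data, so df = 6 − 1 − 1 = 4.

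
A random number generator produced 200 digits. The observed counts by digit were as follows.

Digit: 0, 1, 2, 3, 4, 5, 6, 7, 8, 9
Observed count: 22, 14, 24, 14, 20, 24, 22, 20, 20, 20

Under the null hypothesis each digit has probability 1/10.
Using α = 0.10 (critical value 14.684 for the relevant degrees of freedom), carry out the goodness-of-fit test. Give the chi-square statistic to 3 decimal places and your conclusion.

Expected count for each of the 10 categories: 200/10 = 20.
χ² = (22−20)²/20 + (14−20)²/20 + (24−20)²/20 + (14−20)²/20 + (20−20)²/20 + (24−20)²/20 + (22−20)²/20 + (20−20)²/20 + (20−20)²/20 + (20−20)²/20
   = 0.2000 + 1.8000 + 0.8000 + 1.8000 + 0.0000 + 0.8000 + 0.2000 + 0.0000 + 0.0000 + 0.0000
Sum = 5.600
df = 9. Since 5.600 < 14.684, we do not reject H₀.

5.600; do not reject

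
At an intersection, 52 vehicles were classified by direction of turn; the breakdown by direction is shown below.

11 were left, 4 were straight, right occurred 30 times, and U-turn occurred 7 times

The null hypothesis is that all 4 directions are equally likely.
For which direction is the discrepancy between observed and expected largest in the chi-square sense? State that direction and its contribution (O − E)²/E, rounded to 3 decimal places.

right, 22.231

Under H₀ each category has probability 1/4, so each expected count is 52/4 = 13.
χ² = (11−13)²/13 + (4−13)²/13 + (30−13)²/13 + (7−13)²/13
   = 0.3077 + 6.2308 + 22.2308 + 2.7692
The largest term is for right: 22.231.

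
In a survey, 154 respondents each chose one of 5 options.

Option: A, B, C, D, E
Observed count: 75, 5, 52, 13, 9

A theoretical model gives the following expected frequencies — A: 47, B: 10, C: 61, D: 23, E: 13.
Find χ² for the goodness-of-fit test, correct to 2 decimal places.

26.09

χ² = (75−47)²/47 + (5−10)²/10 + (52−61)²/61 + (13−23)²/23 + (9−13)²/13
   = 16.681 + 2.500 + 1.328 + 4.348 + 1.231
Sum = 26.09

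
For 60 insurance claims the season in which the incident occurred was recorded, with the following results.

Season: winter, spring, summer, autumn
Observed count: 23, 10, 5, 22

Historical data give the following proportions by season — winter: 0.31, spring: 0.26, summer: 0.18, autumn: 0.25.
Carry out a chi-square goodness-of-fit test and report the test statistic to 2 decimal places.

Expected counts E_i = n·p_i: 60×0.31 = 18.6, 60×0.26 = 15.6, 60×0.18 = 10.8, 60×0.25 = 15.
winter: (23 − 18.6)²/18.6 = 19.36/18.6 = 1.041
spring: (10 − 15.6)²/15.6 = 31.36/15.6 = 2.010
summer: (5 − 10.8)²/10.8 = 33.64/10.8 = 3.115
autumn: (22 − 15)²/15 = 49/15 = 3.267
Sum = 9.43

9.43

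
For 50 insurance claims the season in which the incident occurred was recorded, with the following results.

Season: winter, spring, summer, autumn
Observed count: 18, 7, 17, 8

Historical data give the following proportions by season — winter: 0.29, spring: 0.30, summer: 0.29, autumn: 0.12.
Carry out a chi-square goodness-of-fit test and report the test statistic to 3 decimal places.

Expected counts E_i = n·p_i: 50×0.29 = 14.5, 50×0.30 = 15, 50×0.29 = 14.5, 50×0.12 = 6.
χ² = (18−14.5)²/14.5 + (7−15)²/15 + (17−14.5)²/14.5 + (8−6)²/6
   = 0.8448 + 4.2667 + 0.4310 + 0.6667
Sum = 6.209

6.209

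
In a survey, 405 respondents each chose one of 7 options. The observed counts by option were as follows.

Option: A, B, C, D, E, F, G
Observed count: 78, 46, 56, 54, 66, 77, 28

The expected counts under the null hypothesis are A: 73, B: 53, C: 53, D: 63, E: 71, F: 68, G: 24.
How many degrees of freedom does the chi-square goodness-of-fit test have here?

6

There are k = 7 categories and no parameters were estimated from the data, so df = 7 − 1 = 6.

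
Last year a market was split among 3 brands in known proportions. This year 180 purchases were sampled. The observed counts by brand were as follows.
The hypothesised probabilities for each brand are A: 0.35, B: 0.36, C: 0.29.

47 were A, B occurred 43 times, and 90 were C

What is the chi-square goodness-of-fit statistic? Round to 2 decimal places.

38.77

Expected counts E_i = n·p_i: 180×0.35 = 63, 180×0.36 = 64.8, 180×0.29 = 52.2.
A: (47 − 63)²/63 = 256/63 = 4.063
B: (43 − 64.8)²/64.8 = 475.24/64.8 = 7.334
C: (90 − 52.2)²/52.2 = 1428.84/52.2 = 27.372
Sum = 38.77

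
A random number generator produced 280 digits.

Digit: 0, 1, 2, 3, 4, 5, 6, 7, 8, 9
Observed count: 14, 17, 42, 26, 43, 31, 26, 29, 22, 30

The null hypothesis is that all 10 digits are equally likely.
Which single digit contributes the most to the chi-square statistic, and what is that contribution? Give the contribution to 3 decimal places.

4, 8.036

Expected count for each of the 10 categories: 280/10 = 28.
χ² = (14−28)²/28 + (17−28)²/28 + (42−28)²/28 + (26−28)²/28 + (43−28)²/28 + (31−28)²/28 + (26−28)²/28 + (29−28)²/28 + (22−28)²/28 + (30−28)²/28
   = 7.0000 + 4.3214 + 7.0000 + 0.1429 + 8.0357 + 0.3214 + 0.1429 + 0.0357 + 1.2857 + 0.1429
The largest term is for 4: 8.036.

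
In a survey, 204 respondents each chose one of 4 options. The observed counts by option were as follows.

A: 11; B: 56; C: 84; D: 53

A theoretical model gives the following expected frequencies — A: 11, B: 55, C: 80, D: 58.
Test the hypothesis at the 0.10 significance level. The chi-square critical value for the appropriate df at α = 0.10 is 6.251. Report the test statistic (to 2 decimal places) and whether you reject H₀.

A: (11 − 11)²/11 = 0/11 = 0.000
B: (56 − 55)²/55 = 1/55 = 0.018
C: (84 − 80)²/80 = 16/80 = 0.200
D: (53 − 58)²/58 = 25/58 = 0.431
Sum = 0.65
df = 3. Since 0.65 < 6.251, we do not reject H₀.

0.65; do not reject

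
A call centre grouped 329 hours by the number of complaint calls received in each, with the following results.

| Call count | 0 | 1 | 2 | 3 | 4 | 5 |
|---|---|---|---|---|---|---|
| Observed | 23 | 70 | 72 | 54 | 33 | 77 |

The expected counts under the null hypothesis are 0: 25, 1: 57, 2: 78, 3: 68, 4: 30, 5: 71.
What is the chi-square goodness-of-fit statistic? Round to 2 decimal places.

cat         O        E   (O−E)²/E
0          23       25      0.160
1          70       57      2.965
2          72       78      0.462
3          54       68      2.882
4          33       30      0.300
5          77       71      0.507
Sum = 7.28

7.28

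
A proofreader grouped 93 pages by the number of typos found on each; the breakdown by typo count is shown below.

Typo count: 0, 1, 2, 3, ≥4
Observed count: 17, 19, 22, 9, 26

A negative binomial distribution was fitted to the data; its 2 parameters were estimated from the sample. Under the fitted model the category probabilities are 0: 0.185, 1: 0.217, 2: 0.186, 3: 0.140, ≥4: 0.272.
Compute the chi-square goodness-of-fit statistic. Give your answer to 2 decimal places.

Expected counts E_i = n·p_i: 93×0.185 = 17.205, 93×0.217 = 20.181, 93×0.186 = 17.298, 93×0.140 = 13.02, 93×0.272 = 25.296.
0: (17 − 17.205)²/17.205 = 0.042025/17.205 = 0.002
1: (19 − 20.181)²/20.181 = 1.394761/20.181 = 0.069
2: (22 − 17.298)²/17.298 = 22.108804/17.298 = 1.278
3: (9 − 13.02)²/13.02 = 16.1604/13.02 = 1.241
≥4: (26 − 25.296)²/25.296 = 0.495616/25.296 = 0.020
Sum = 2.61

2.61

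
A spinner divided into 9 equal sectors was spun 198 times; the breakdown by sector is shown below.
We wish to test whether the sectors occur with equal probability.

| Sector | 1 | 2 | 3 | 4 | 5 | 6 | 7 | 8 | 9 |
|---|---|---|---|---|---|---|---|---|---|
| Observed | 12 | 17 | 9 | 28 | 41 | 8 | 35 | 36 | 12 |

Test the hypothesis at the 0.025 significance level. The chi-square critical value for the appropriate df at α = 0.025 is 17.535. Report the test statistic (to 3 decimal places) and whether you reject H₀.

61.455; reject

Expected count for each of the 9 categories: 198/9 = 22.
1: (12 − 22)²/22 = 100/22 = 4.5455
2: (17 − 22)²/22 = 25/22 = 1.1364
3: (9 − 22)²/22 = 169/22 = 7.6818
4: (28 − 22)²/22 = 36/22 = 1.6364
5: (41 − 22)²/22 = 361/22 = 16.4091
6: (8 − 22)²/22 = 196/22 = 8.9091
7: (35 − 22)²/22 = 169/22 = 7.6818
8: (36 − 22)²/22 = 196/22 = 8.9091
9: (12 − 22)²/22 = 100/22 = 4.5455
Sum = 61.455
df = 8. Since 61.455 > 17.535, we reject H₀.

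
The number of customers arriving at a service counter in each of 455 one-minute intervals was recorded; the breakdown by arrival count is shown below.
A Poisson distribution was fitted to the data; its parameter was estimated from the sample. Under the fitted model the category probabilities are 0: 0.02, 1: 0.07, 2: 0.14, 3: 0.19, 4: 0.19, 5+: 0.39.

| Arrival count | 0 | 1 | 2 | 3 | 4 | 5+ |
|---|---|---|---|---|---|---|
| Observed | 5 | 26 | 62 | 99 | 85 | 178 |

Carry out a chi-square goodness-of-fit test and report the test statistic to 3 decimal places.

4.815

Expected counts E_i = n·p_i: 455×0.02 = 9.1, 455×0.07 = 31.85, 455×0.14 = 63.7, 455×0.19 = 86.45, 455×0.19 = 86.45, 455×0.39 = 177.45.
0: (5 − 9.1)²/9.1 = 16.81/9.1 = 1.8473
1: (26 − 31.85)²/31.85 = 34.2225/31.85 = 1.0745
2: (62 − 63.7)²/63.7 = 2.89/63.7 = 0.0454
3: (99 − 86.45)²/86.45 = 157.5025/86.45 = 1.8219
4: (85 − 86.45)²/86.45 = 2.1025/86.45 = 0.0243
5+: (178 − 177.45)²/177.45 = 0.3025/177.45 = 0.0017
Sum = 4.815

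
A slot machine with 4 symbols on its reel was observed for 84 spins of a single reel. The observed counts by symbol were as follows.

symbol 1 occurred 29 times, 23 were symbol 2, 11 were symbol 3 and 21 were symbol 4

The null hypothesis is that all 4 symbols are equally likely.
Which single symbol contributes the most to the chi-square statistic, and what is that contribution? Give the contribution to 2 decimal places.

Under H₀ each category has probability 1/4, so each expected count is 84/4 = 21.
symbol 1: (29 − 21)²/21 = 64/21 = 3.048
symbol 2: (23 − 21)²/21 = 4/21 = 0.190
symbol 3: (11 − 21)²/21 = 100/21 = 4.762
symbol 4: (21 − 21)²/21 = 0/21 = 0.000
The largest term is for symbol 3: 4.76.

symbol 3, 4.76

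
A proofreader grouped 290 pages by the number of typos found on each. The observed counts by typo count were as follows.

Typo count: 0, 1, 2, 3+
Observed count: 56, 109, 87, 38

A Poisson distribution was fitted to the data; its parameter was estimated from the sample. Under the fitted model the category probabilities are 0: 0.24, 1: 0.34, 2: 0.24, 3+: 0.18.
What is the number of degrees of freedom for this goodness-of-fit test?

2

There are k = 4 categories and 1 parameter estimated from the data, so df = 4 − 1 − 1 = 2.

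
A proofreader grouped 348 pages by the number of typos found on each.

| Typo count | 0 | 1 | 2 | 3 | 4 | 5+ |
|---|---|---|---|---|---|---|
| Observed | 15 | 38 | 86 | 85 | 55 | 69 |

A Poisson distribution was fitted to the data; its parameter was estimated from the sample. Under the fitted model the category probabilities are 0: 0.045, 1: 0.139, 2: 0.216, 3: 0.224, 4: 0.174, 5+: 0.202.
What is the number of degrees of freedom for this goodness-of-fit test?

4

There are k = 6 categories and 1 parameter estimated from the data, so df = 6 − 1 − 1 = 4.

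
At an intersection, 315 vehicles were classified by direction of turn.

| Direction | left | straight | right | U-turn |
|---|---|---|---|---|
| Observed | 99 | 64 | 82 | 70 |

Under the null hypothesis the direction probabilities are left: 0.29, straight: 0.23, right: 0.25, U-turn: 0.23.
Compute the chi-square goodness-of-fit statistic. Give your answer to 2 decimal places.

1.84

Expected counts E_i = n·p_i: 315×0.29 = 91.35, 315×0.23 = 72.45, 315×0.25 = 78.75, 315×0.23 = 72.45.
χ² = (99−91.35)²/91.35 + (64−72.45)²/72.45 + (82−78.75)²/78.75 + (70−72.45)²/72.45
   = 0.641 + 0.986 + 0.134 + 0.083
Sum = 1.84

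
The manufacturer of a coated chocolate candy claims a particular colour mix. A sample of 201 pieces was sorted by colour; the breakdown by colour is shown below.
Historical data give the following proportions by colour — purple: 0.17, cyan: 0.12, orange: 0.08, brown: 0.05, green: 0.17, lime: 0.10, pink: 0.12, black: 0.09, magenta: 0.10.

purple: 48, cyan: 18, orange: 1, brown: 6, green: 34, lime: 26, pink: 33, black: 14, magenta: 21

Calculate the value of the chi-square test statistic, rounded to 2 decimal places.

Expected counts E_i = n·p_i: 201×0.17 = 34.17, 201×0.12 = 24.12, 201×0.08 = 16.08, 201×0.05 = 10.05, 201×0.17 = 34.17, 201×0.10 = 20.1, 201×0.12 = 24.12, 201×0.09 = 18.09, 201×0.10 = 20.1.
χ² = (48−34.17)²/34.17 + (18−24.12)²/24.12 + (1−16.08)²/16.08 + (6−10.05)²/10.05 + (34−34.17)²/34.17 + (26−20.1)²/20.1 + (33−24.12)²/24.12 + (14−18.09)²/18.09 + (21−20.1)²/20.1
   = 5.598 + 1.553 + 14.142 + 1.632 + 0.001 + 1.732 + 3.269 + 0.925 + 0.040
Sum = 28.89

28.89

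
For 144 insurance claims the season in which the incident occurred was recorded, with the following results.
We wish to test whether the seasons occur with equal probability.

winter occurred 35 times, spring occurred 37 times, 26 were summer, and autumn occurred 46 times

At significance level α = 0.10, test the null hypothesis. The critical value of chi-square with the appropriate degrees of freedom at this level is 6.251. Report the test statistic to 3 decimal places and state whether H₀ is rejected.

5.611; do not reject

Expected count for each of the 4 categories: 144/4 = 36.
winter: (35 − 36)²/36 = 1/36 = 0.0278
spring: (37 − 36)²/36 = 1/36 = 0.0278
summer: (26 − 36)²/36 = 100/36 = 2.7778
autumn: (46 − 36)²/36 = 100/36 = 2.7778
Sum = 5.611
df = 3. Since 5.611 < 6.251, we do not reject H₀.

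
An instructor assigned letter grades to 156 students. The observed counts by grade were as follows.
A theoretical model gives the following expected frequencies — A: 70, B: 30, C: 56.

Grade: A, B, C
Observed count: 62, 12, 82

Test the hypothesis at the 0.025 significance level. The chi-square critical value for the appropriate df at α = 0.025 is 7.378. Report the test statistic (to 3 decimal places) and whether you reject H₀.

A: (62 − 70)²/70 = 64/70 = 0.9143
B: (12 − 30)²/30 = 324/30 = 10.8000
C: (82 − 56)²/56 = 676/56 = 12.0714
Sum = 23.786
df = 2. Since 23.786 > 7.378, we reject H₀.

23.786; reject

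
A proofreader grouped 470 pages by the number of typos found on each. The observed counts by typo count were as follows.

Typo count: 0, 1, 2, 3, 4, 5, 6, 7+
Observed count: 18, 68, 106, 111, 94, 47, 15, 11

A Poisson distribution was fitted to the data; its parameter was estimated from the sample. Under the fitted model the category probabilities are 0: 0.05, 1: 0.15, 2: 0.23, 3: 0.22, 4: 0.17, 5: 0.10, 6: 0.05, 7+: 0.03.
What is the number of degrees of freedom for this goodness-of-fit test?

There are k = 8 categories and 1 parameter estimated from the data, so df = 8 − 1 − 1 = 6.

6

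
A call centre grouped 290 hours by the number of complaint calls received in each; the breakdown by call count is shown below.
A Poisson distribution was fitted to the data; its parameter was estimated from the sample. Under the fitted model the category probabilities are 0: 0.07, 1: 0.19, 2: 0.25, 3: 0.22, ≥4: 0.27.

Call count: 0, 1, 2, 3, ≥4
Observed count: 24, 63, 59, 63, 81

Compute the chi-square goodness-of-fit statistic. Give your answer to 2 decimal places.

Expected counts E_i = n·p_i: 290×0.07 = 20.3, 290×0.19 = 55.1, 290×0.25 = 72.5, 290×0.22 = 63.8, 290×0.27 = 78.3.
cat         O        E   (O−E)²/E
0          24     20.3      0.674
1          63     55.1      1.133
2          59     72.5      2.514
3          63     63.8      0.010
≥4         81     78.3      0.093
Sum = 4.42

4.42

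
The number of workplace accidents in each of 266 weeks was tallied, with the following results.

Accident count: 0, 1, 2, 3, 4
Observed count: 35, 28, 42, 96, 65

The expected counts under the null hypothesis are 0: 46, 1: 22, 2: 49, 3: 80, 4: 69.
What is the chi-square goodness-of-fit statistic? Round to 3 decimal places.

8.699

χ² = (35−46)²/46 + (28−22)²/22 + (42−49)²/49 + (96−80)²/80 + (65−69)²/69
   = 2.6304 + 1.6364 + 1.0000 + 3.2000 + 0.2319
Sum = 8.699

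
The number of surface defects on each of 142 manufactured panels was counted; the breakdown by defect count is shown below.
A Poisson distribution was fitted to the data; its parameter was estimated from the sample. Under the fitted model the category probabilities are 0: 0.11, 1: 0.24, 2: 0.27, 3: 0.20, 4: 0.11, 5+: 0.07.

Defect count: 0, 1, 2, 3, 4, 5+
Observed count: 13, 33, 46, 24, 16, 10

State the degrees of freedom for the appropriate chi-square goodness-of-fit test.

There are k = 6 categories and 1 parameter estimated from the data, so df = 6 − 1 − 1 = 4.

4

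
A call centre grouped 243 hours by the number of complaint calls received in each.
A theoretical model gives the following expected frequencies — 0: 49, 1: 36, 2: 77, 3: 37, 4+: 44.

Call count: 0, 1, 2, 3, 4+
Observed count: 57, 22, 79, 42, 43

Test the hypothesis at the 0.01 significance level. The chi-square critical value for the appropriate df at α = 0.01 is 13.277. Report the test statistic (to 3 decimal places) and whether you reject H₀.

7.501; do not reject

cat         O        E   (O−E)²/E
0          57       49     1.3061
1          22       36     5.4444
2          79       77     0.0519
3          42       37     0.6757
4+         43       44     0.0227
Sum = 7.501
df = 4. Since 7.501 < 13.277, we do not reject H₀.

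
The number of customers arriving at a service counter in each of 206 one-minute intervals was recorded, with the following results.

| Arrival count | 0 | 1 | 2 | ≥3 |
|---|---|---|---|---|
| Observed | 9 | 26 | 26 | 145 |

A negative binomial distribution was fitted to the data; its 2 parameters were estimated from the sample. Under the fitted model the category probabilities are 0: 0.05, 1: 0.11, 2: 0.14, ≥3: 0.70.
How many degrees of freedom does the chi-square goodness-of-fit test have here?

1

There are k = 4 categories and 2 parameters estimated from the data, so df = 4 − 1 − 2 = 1.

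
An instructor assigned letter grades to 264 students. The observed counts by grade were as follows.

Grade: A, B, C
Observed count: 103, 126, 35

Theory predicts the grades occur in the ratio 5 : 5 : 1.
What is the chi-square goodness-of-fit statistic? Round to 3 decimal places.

Ratio total = 11. Expected counts: 264×5/11 = 120, 264×5/11 = 120, 264×1/11 = 24.
χ² = (103−120)²/120 + (126−120)²/120 + (35−24)²/24
   = 2.4083 + 0.3000 + 5.0417
Sum = 7.750

7.750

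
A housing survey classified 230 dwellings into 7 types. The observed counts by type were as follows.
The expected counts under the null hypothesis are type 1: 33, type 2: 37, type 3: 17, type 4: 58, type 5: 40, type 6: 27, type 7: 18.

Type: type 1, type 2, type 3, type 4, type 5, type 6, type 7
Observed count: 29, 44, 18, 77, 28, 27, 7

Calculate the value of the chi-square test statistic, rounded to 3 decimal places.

18.414

cat         O        E   (O−E)²/E
type 1     29       33     0.4848
type 2     44       37     1.3243
type 3     18       17     0.0588
type 4     77       58     6.2241
type 5     28       40     3.6000
type 6     27       27     0.0000
type 7      7       18     6.7222
Sum = 18.414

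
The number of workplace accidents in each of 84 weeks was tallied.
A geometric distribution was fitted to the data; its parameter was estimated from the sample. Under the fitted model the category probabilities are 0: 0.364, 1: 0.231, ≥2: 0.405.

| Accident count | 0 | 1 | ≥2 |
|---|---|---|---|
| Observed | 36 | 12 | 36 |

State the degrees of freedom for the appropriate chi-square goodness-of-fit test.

1

There are k = 3 categories and 1 parameter estimated from the data, so df = 3 − 1 − 1 = 1.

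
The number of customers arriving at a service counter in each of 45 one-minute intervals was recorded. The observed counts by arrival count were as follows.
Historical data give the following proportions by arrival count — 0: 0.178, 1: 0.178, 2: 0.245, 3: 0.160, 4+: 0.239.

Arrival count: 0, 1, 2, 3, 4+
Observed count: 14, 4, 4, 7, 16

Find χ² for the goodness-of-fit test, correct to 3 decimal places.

13.527

Expected counts E_i = n·p_i: 45×0.178 = 8.01, 45×0.178 = 8.01, 45×0.245 = 11.025, 45×0.160 = 7.2, 45×0.239 = 10.755.
0: (14 − 8.01)²/8.01 = 35.8801/8.01 = 4.4794
1: (4 − 8.01)²/8.01 = 16.0801/8.01 = 2.0075
2: (4 − 11.025)²/11.025 = 49.350625/11.025 = 4.4762
3: (7 − 7.2)²/7.2 = 0.04/7.2 = 0.0056
4+: (16 − 10.755)²/10.755 = 27.510025/10.755 = 2.5579
Sum = 13.527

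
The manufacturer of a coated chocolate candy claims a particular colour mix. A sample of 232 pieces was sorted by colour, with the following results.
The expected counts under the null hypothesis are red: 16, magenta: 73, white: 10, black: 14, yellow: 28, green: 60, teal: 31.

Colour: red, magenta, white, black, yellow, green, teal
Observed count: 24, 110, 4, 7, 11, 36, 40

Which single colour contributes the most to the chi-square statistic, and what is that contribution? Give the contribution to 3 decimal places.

red: (24 − 16)²/16 = 64/16 = 4.0000
magenta: (110 − 73)²/73 = 1369/73 = 18.7534
white: (4 − 10)²/10 = 36/10 = 3.6000
black: (7 − 14)²/14 = 49/14 = 3.5000
yellow: (11 − 28)²/28 = 289/28 = 10.3214
green: (36 − 60)²/60 = 576/60 = 9.6000
teal: (40 − 31)²/31 = 81/31 = 2.6129
The largest term is for magenta: 18.753.

magenta, 18.753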